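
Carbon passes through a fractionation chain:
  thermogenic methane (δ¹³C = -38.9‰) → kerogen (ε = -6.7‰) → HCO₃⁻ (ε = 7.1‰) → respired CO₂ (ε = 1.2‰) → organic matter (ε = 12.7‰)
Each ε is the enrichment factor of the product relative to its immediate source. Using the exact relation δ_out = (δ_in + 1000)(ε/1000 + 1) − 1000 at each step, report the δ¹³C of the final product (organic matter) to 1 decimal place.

-25.2‰

step 1: δ = (-38.90 + 1000)·(-6.7/1000 + 1) − 1000 = -45.34‰
step 2: δ = (-45.34 + 1000)·(7.1/1000 + 1) − 1000 = -38.56‰
step 3: δ = (-38.56 + 1000)·(1.2/1000 + 1) − 1000 = -37.41‰
step 4: δ = (-37.41 + 1000)·(12.7/1000 + 1) − 1000 = -25.18‰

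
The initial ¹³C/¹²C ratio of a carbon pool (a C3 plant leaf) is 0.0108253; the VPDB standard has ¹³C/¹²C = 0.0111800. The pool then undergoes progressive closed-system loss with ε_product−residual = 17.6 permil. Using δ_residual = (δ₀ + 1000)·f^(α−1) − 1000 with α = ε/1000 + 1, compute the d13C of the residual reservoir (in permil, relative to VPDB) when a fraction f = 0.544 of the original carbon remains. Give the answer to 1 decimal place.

-42.0 permil

δ₀ = (0.0108253/0.0111800 − 1)×1000 = (0.968274 − 1)×1000 = -31.726 permil
α − 1 = ε/1000 = 0.0176
f^(α−1) = 0.544^(0.0176) = 0.989342
δ_res = (-31.726 + 1000) × 0.989342 − 1000 = 957.954 − 1000 = -42.05 permil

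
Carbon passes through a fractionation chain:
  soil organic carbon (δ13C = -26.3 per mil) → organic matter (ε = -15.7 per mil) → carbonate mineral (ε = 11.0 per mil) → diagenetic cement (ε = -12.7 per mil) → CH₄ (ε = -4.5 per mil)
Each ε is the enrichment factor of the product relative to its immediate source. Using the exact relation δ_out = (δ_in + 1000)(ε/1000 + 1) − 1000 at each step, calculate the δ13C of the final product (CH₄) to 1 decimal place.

-47.7 per mil

step 1: δ = (-26.30 + 1000)·(-15.7/1000 + 1) − 1000 = -41.59 per mil
step 2: δ = (-41.59 + 1000)·(11.0/1000 + 1) − 1000 = -31.04 per mil
step 3: δ = (-31.04 + 1000)·(-12.7/1000 + 1) − 1000 = -43.35 per mil
step 4: δ = (-43.35 + 1000)·(-4.5/1000 + 1) − 1000 = -47.66 per mil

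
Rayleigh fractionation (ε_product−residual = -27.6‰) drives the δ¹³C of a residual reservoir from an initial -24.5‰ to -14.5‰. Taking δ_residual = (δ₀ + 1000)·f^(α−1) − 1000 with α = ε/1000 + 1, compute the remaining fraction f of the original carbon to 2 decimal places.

0.69

α − 1 = ε/1000 = -0.0276
(δ_res + 1000)/(δ₀ + 1000) = (-14.5 + 1000)/(-24.5 + 1000) = 985.5/975.5 = 1.010251
f = 1.010251^(1/-0.0276) = exp(ln(1.010251)/-0.0276) = exp(0.01020/-0.0276)
f = exp(-0.3695) = 0.6911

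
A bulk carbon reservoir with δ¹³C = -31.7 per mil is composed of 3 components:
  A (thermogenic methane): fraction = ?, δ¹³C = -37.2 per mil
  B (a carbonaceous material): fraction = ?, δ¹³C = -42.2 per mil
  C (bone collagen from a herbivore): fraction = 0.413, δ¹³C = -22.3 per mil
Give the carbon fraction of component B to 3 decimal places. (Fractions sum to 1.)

Let f_B and f_A be the unknown fractions; fractions sum to 1 so f_B + f_A = 0.587.
Mass balance: Σ fᵢ·δᵢ = δ_bulk ⇒ f_B·(-42.2) + f_A·(-37.2) = -31.7 − (-9.210) = -22.490
Substitute f_A = 0.587 − f_B:
f_B·(-42.2 − -37.2) = -22.490 − 0.587×(-37.2) = -0.654
f_B = -0.654 / -5.0 = 0.1307

0.131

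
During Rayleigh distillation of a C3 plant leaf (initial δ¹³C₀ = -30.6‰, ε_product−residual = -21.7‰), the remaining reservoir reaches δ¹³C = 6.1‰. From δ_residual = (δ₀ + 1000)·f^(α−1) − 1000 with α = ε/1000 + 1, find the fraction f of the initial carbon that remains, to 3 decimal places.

0.180

α − 1 = ε/1000 = -0.0217
(δ_res + 1000)/(δ₀ + 1000) = (6.1 + 1000)/(-30.6 + 1000) = 1006.1/969.4 = 1.037858
f = 1.037858^(1/-0.0217) = exp(ln(1.037858)/-0.0217) = exp(0.03716/-0.0217)
f = exp(-1.7124) = 0.1804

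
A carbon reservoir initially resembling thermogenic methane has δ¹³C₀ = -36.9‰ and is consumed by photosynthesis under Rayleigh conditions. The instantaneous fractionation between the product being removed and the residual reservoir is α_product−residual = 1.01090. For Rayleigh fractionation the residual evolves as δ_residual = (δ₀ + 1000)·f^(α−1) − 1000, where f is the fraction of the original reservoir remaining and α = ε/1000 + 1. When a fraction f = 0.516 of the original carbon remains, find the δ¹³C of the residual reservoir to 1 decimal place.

-43.8‰

Rayleigh residual: δ_res = (δ₀ + 1000)·f^(α−1) − 1000
α − 1 = 0.01090
f^(α−1) = 0.516^(0.01090) = 0.992814
δ_res = (-36.9 + 1000) × 0.992814 − 1000 = 956.179 − 1000 = -43.82‰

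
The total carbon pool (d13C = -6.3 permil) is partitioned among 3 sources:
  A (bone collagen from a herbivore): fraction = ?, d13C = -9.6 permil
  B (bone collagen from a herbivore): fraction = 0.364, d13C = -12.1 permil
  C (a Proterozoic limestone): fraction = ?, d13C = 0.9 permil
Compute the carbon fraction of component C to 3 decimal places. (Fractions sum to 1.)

0.401

Let f_C and f_A be the unknown fractions; fractions sum to 1 so f_C + f_A = 0.636.
Mass balance: Σ fᵢ·δᵢ = δ_bulk ⇒ f_C·(0.9) + f_A·(-9.6) = -6.3 − (-4.404) = -1.896
Substitute f_A = 0.636 − f_C:
f_C·(0.9 − -9.6) = -1.896 − 0.636×(-9.6) = 4.210
f_C = 4.210 / 10.5 = 0.4010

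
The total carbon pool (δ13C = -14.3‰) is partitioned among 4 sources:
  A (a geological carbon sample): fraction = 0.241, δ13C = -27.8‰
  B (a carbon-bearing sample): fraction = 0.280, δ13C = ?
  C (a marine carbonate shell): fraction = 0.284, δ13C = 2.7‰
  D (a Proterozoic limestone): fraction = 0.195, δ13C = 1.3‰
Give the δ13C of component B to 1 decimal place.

-30.8‰

Isotope mass balance: δ_bulk = Σ fᵢ·δᵢ.
-14.3 = 0.241×(-27.8) + 0.280×δ_B + 0.284×(2.7) + 0.195×(1.3)
0.280·δ_B = -14.3 − (-5.679) = -8.620
δ_B = -8.620 / 0.280 = -30.79‰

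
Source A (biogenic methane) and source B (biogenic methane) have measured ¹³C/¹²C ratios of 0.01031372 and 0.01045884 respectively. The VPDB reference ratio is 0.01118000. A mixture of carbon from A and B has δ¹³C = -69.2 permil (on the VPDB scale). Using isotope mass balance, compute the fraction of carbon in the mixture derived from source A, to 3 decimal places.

δ_A = (0.01031372/0.01118000 − 1)×1000 = (0.922515 − 1)×1000 = -77.485 permil
δ_B = (0.01045884/0.01118000 − 1)×1000 = (0.935496 − 1)×1000 = -64.504 permil
f_A = (δ_mix − δ_B)/(δ_A − δ_B) = (-69.2 − (-64.504))/(-77.485 − (-64.504))
f_A = -4.696 / -12.980 = 0.3617

0.362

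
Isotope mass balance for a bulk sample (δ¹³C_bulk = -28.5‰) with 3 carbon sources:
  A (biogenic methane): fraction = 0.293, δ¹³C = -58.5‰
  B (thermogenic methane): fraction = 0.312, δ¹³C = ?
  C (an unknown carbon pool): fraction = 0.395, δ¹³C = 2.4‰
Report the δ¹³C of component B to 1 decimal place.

-39.4‰

Isotope mass balance: δ_bulk = Σ fᵢ·δᵢ.
-28.5 = 0.293×(-58.5) + 0.312×δ_B + 0.395×(2.4)
0.312·δ_B = -28.5 − (-16.192) = -12.308
δ_B = -12.308 / 0.312 = -39.45‰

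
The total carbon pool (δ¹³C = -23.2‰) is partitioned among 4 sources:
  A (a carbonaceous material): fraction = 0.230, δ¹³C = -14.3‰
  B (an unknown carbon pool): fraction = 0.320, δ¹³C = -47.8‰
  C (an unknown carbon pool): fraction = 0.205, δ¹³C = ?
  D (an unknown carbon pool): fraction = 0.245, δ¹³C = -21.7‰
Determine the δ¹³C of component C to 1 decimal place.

3.4‰

Isotope mass balance: δ_bulk = Σ fᵢ·δᵢ.
-23.2 = 0.230×(-14.3) + 0.320×(-47.8) + 0.205×δ_C + 0.245×(-21.7)
0.205·δ_C = -23.2 − (-23.901) = 0.701
δ_C = 0.701 / 0.205 = 3.42‰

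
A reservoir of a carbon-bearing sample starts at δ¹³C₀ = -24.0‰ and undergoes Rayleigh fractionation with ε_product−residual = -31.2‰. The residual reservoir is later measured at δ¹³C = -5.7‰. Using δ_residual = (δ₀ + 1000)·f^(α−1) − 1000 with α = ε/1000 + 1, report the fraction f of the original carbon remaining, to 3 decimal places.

α − 1 = ε/1000 = -0.0312
(δ_res + 1000)/(δ₀ + 1000) = (-5.7 + 1000)/(-24.0 + 1000) = 994.3/976.0 = 1.018750
f = 1.018750^(1/-0.0312) = exp(ln(1.018750)/-0.0312) = exp(0.01858/-0.0312)
f = exp(-0.5954) = 0.5513

0.551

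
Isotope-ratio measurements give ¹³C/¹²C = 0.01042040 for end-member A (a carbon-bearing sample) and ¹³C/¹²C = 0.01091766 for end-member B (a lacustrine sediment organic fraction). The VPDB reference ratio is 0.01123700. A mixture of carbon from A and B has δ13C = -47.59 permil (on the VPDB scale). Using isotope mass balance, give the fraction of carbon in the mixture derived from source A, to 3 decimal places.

δ_A = (0.01042040/0.01123700 − 1)×1000 = (0.927329 − 1)×1000 = -72.671 permil
δ_B = (0.01091766/0.01123700 − 1)×1000 = (0.971581 − 1)×1000 = -28.419 permil
f_A = (δ_mix − δ_B)/(δ_A − δ_B) = (-47.59 − (-28.419))/(-72.671 − (-28.419))
f_A = -19.171 / -44.252 = 0.4332

0.433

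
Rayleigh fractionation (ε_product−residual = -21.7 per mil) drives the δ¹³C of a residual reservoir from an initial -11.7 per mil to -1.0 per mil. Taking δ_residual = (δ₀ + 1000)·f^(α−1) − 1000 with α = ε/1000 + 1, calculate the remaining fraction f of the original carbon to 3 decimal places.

0.609

α − 1 = ε/1000 = -0.0217
(δ_res + 1000)/(δ₀ + 1000) = (-1.0 + 1000)/(-11.7 + 1000) = 999.0/988.3 = 1.010827
f = 1.010827^(1/-0.0217) = exp(ln(1.010827)/-0.0217) = exp(0.01077/-0.0217)
f = exp(-0.4962) = 0.6088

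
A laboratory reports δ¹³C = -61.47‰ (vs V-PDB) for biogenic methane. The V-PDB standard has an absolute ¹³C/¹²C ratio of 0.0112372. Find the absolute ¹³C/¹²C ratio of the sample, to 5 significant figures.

R_sample = R_standard × (δ¹³C/1000 + 1)
R_sample = 0.0112372 × (-61.47/1000 + 1) = 0.0112372 × 0.938530
R_sample = 0.0105464

0.010546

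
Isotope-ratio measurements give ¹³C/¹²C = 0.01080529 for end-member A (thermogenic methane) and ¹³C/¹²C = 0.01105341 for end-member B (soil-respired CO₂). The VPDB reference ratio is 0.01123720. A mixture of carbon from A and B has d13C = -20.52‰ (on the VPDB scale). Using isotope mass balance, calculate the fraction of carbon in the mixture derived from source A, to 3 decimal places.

δ_A = (0.01080529/0.01123720 − 1)×1000 = (0.961564 − 1)×1000 = -38.436‰
δ_B = (0.01105341/0.01123720 − 1)×1000 = (0.983645 − 1)×1000 = -16.355‰
f_A = (δ_mix − δ_B)/(δ_A − δ_B) = (-20.52 − (-16.355))/(-38.436 − (-16.355))
f_A = -4.165 / -22.080 = 0.1886

0.189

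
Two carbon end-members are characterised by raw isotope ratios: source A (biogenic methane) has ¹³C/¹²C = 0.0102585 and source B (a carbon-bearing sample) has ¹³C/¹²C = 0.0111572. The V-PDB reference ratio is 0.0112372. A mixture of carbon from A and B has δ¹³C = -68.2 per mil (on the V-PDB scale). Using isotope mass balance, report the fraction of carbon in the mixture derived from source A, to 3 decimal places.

δ_A = (0.0102585/0.0112372 − 1)×1000 = (0.912905 − 1)×1000 = -87.095 per mil
δ_B = (0.0111572/0.0112372 − 1)×1000 = (0.992881 − 1)×1000 = -7.119 per mil
f_A = (δ_mix − δ_B)/(δ_A − δ_B) = (-68.2 − (-7.119))/(-87.095 − (-7.119))
f_A = -61.081 / -79.975 = 0.7637

0.764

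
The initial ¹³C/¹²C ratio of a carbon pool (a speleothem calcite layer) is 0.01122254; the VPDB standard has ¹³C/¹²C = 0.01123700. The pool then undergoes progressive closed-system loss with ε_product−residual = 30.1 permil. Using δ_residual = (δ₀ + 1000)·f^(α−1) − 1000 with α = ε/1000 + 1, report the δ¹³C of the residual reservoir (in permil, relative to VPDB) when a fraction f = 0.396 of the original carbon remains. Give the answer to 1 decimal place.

-28.7 permil

δ₀ = (0.01122254/0.01123700 − 1)×1000 = (0.998713 − 1)×1000 = -1.287 permil
α − 1 = ε/1000 = 0.0301
f^(α−1) = 0.396^(0.0301) = 0.972502
δ_res = (-1.287 + 1000) × 0.972502 − 1000 = 971.251 − 1000 = -28.75 permil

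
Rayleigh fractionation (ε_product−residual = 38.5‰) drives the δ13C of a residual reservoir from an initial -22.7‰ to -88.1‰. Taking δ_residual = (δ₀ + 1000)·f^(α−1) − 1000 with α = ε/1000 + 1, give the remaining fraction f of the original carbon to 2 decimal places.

0.17

α − 1 = ε/1000 = 0.0385
(δ_res + 1000)/(δ₀ + 1000) = (-88.1 + 1000)/(-22.7 + 1000) = 911.9/977.3 = 0.933081
f = 0.933081^(1/0.0385) = exp(ln(0.933081)/0.0385) = exp(-0.06926/0.0385)
f = exp(-1.7990) = 0.1655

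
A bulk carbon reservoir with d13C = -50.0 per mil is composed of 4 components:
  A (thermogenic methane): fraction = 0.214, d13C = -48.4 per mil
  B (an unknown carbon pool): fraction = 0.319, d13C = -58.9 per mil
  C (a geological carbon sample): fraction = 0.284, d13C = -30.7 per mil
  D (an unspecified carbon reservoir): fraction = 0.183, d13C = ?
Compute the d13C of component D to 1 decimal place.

-66.3 per mil

Isotope mass balance: δ_bulk = Σ fᵢ·δᵢ.
-50.0 = 0.214×(-48.4) + 0.319×(-58.9) + 0.284×(-30.7) + 0.183×δ_D
0.183·δ_D = -50.0 − (-37.865) = -12.135
δ_D = -12.135 / 0.183 = -66.31 per mil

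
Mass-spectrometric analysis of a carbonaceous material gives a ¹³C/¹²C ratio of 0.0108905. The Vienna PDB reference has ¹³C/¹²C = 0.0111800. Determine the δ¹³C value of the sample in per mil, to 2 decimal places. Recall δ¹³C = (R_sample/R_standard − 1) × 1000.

δ¹³C = (R_sample / R_standard − 1) × 1000
R_sample / R_standard = 0.0108905 / 0.0111800 = 0.974106
δ¹³C = (0.974106 − 1) × 1000 = -25.894 per mil

-25.89 per mil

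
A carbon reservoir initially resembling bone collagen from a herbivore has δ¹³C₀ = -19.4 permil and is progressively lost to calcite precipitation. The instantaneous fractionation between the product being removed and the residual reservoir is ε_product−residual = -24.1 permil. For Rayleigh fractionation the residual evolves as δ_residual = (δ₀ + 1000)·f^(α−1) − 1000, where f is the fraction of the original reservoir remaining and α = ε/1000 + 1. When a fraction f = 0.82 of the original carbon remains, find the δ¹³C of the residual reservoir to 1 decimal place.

Rayleigh residual: δ_res = (δ₀ + 1000)·f^(α−1) − 1000
α = ε/1000 + 1 = 0.97590, so α − 1 = -0.02410
f^(α−1) = 0.82^(-0.02410) = 1.004794
δ_res = (-19.4 + 1000) × 1.004794 − 1000 = 985.301 − 1000 = -14.70 permil

-14.7 permil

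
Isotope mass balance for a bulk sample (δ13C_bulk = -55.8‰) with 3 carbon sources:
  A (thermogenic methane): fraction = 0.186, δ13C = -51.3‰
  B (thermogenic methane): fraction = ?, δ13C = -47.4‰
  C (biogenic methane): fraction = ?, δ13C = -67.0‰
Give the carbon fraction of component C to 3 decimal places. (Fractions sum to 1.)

0.392

Let f_C and f_B be the unknown fractions; fractions sum to 1 so f_C + f_B = 0.814.
Mass balance: Σ fᵢ·δᵢ = δ_bulk ⇒ f_C·(-67.0) + f_B·(-47.4) = -55.8 − (-9.542) = -46.258
Substitute f_B = 0.814 − f_C:
f_C·(-67.0 − -47.4) = -46.258 − 0.814×(-47.4) = -7.675
f_C = -7.675 / -19.6 = 0.3916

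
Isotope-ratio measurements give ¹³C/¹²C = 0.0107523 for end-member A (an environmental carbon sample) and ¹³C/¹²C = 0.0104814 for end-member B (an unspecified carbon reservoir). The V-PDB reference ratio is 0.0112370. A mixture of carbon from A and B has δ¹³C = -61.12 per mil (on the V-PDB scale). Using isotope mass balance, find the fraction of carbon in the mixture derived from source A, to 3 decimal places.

0.254

δ_A = (0.0107523/0.0112370 − 1)×1000 = (0.956866 − 1)×1000 = -43.134 per mil
δ_B = (0.0104814/0.0112370 − 1)×1000 = (0.932758 − 1)×1000 = -67.242 per mil
f_A = (δ_mix − δ_B)/(δ_A − δ_B) = (-61.12 − (-67.242))/(-43.134 − (-67.242))
f_A = 6.122 / 24.108 = 0.2539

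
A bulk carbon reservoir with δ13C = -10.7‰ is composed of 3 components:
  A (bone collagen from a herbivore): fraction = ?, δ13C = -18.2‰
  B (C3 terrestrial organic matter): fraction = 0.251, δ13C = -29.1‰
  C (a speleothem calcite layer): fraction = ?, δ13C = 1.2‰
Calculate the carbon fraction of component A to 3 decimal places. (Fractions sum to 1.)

Let f_A and f_C be the unknown fractions; fractions sum to 1 so f_A + f_C = 0.749.
Mass balance: Σ fᵢ·δᵢ = δ_bulk ⇒ f_A·(-18.2) + f_C·(1.2) = -10.7 − (-7.304) = -3.396
Substitute f_C = 0.749 − f_A:
f_A·(-18.2 − 1.2) = -3.396 − 0.749×(1.2) = -4.295
f_A = -4.295 / -19.4 = 0.2214

0.221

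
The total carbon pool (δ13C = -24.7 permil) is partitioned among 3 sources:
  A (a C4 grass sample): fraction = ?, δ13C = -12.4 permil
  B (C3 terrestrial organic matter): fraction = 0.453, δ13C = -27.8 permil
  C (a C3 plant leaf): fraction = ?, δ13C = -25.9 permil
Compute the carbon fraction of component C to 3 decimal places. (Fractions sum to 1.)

0.394

Let f_C and f_A be the unknown fractions; fractions sum to 1 so f_C + f_A = 0.547.
Mass balance: Σ fᵢ·δᵢ = δ_bulk ⇒ f_C·(-25.9) + f_A·(-12.4) = -24.7 − (-12.593) = -12.107
Substitute f_A = 0.547 − f_C:
f_C·(-25.9 − -12.4) = -12.107 − 0.547×(-12.4) = -5.324
f_C = -5.324 / -13.5 = 0.3944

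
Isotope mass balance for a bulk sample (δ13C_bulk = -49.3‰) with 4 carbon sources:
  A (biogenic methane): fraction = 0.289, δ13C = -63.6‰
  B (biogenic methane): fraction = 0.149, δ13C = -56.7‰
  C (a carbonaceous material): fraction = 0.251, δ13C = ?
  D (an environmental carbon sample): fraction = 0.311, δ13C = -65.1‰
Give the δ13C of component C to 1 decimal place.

-8.9‰

Isotope mass balance: δ_bulk = Σ fᵢ·δᵢ.
-49.3 = 0.289×(-63.6) + 0.149×(-56.7) + 0.251×δ_C + 0.311×(-65.1)
0.251·δ_C = -49.3 − (-47.075) = -2.225
δ_C = -2.225 / 0.251 = -8.87‰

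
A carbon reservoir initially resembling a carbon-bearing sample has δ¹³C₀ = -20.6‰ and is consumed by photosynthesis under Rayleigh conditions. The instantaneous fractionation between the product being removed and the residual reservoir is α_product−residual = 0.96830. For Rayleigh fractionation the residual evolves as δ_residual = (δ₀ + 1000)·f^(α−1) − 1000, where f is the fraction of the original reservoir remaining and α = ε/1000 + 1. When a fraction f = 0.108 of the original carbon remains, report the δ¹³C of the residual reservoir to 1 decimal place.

Rayleigh residual: δ_res = (δ₀ + 1000)·f^(α−1) − 1000
α − 1 = -0.03170
f^(α−1) = 0.108^(-0.03170) = 1.073101
δ_res = (-20.6 + 1000) × 1.073101 − 1000 = 1050.995 − 1000 = 50.99‰

51.0‰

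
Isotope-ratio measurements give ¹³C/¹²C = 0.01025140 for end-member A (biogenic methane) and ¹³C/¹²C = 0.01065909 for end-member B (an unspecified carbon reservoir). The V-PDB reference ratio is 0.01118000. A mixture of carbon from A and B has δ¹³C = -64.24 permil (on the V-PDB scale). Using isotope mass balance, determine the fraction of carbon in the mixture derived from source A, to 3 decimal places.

0.484

δ_A = (0.01025140/0.01118000 − 1)×1000 = (0.916941 − 1)×1000 = -83.059 permil
δ_B = (0.01065909/0.01118000 − 1)×1000 = (0.953407 − 1)×1000 = -46.593 permil
f_A = (δ_mix − δ_B)/(δ_A − δ_B) = (-64.24 − (-46.593))/(-83.059 − (-46.593))
f_A = -17.647 / -36.466 = 0.4839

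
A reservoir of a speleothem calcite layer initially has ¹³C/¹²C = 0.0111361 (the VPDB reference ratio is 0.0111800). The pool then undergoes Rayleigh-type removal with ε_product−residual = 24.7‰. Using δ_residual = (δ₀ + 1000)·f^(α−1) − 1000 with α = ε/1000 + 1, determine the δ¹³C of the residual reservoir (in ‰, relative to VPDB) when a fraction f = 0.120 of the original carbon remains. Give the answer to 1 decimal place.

δ₀ = (0.0111361/0.0111800 − 1)×1000 = (0.996073 − 1)×1000 = -3.927‰
α − 1 = ε/1000 = 0.0247
f^(α−1) = 0.120^(0.0247) = 0.948977
δ_res = (-3.927 + 1000) × 0.948977 − 1000 = 945.251 − 1000 = -54.75‰

-54.7‰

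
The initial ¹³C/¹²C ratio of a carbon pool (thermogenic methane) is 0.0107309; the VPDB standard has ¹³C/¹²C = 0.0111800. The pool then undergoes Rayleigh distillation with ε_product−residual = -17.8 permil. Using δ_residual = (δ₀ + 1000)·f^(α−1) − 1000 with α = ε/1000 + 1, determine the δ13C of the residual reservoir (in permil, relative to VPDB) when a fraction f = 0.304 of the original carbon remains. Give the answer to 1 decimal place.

-19.6 permil

δ₀ = (0.0107309/0.0111800 − 1)×1000 = (0.959830 − 1)×1000 = -40.170 permil
α − 1 = ε/1000 = -0.0178
f^(α−1) = 0.304^(-0.0178) = 1.021421
δ_res = (-40.170 + 1000) × 1.021421 − 1000 = 980.391 − 1000 = -19.61 permil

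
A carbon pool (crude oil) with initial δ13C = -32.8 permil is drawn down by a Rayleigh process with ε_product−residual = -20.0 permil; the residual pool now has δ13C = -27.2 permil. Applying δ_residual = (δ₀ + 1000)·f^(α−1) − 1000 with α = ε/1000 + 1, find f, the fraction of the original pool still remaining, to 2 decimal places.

0.75

α − 1 = ε/1000 = -0.0200
(δ_res + 1000)/(δ₀ + 1000) = (-27.2 + 1000)/(-32.8 + 1000) = 972.8/967.2 = 1.005790
f = 1.005790^(1/-0.0200) = exp(ln(1.005790)/-0.0200) = exp(0.00577/-0.0200)
f = exp(-0.2887) = 0.7493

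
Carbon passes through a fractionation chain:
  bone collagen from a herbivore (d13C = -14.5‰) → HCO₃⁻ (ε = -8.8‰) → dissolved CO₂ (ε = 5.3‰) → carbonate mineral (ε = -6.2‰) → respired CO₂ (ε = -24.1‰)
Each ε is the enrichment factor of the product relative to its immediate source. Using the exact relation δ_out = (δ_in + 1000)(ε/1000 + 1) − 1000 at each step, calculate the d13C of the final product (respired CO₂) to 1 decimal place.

-47.6‰

step 1: δ = (-14.50 + 1000)·(-8.8/1000 + 1) − 1000 = -23.17‰
step 2: δ = (-23.17 + 1000)·(5.3/1000 + 1) − 1000 = -18.00‰
step 3: δ = (-18.00 + 1000)·(-6.2/1000 + 1) − 1000 = -24.08‰
step 4: δ = (-24.08 + 1000)·(-24.1/1000 + 1) − 1000 = -47.60‰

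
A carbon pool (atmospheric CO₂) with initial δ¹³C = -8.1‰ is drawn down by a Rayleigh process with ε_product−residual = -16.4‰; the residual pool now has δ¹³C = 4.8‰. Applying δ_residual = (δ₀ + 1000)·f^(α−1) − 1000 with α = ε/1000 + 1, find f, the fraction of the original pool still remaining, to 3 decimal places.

0.455

α − 1 = ε/1000 = -0.0164
(δ_res + 1000)/(δ₀ + 1000) = (4.8 + 1000)/(-8.1 + 1000) = 1004.8/991.9 = 1.013005
f = 1.013005^(1/-0.0164) = exp(ln(1.013005)/-0.0164) = exp(0.01292/-0.0164)
f = exp(-0.7879) = 0.4548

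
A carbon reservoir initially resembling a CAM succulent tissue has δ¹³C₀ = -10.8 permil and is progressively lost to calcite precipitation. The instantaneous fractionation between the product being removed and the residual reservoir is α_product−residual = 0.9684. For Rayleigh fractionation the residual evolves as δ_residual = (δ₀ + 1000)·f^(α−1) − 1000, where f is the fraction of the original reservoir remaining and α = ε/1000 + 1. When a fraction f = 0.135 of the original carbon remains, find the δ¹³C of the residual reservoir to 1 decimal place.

Rayleigh residual: δ_res = (δ₀ + 1000)·f^(α−1) − 1000
α − 1 = -0.03160
f^(α−1) = 0.135^(-0.03160) = 1.065323
δ_res = (-10.8 + 1000) × 1.065323 − 1000 = 1053.818 − 1000 = 53.82 permil

53.8 permil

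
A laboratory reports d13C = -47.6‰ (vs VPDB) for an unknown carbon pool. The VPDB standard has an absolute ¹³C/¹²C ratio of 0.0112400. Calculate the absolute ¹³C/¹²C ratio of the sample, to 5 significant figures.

R_sample = R_standard × (d13C/1000 + 1)
R_sample = 0.0112400 × (-47.6/1000 + 1) = 0.0112400 × 0.952400
R_sample = 0.0107050

0.010705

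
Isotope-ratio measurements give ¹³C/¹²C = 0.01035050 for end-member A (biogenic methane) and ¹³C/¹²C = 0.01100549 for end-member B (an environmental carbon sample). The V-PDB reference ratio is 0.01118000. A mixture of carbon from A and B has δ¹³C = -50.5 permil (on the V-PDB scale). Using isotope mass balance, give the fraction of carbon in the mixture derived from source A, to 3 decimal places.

δ_A = (0.01035050/0.01118000 − 1)×1000 = (0.925805 − 1)×1000 = -74.195 permil
δ_B = (0.01100549/0.01118000 − 1)×1000 = (0.984391 − 1)×1000 = -15.609 permil
f_A = (δ_mix − δ_B)/(δ_A − δ_B) = (-50.5 − (-15.609))/(-74.195 − (-15.609))
f_A = -34.891 / -58.586 = 0.5956

0.596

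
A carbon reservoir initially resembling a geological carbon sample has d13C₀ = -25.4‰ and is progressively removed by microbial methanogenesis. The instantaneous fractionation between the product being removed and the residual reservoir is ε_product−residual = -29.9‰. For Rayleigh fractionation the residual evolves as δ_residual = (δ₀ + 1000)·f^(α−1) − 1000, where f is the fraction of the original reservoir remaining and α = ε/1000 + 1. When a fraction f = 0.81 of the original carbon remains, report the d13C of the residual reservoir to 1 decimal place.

Rayleigh residual: δ_res = (δ₀ + 1000)·f^(α−1) − 1000
α = ε/1000 + 1 = 0.97010, so α − 1 = -0.02990
f^(α−1) = 0.81^(-0.02990) = 1.006320
δ_res = (-25.4 + 1000) × 1.006320 − 1000 = 980.760 − 1000 = -19.24‰

-19.2‰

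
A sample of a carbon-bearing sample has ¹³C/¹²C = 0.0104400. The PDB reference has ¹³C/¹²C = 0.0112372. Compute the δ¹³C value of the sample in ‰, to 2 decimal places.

δ¹³C = (R_sample / R_standard − 1) × 1000
R_sample / R_standard = 0.0104400 / 0.0112372 = 0.929057
δ¹³C = (0.929057 − 1) × 1000 = -70.943‰

-70.94‰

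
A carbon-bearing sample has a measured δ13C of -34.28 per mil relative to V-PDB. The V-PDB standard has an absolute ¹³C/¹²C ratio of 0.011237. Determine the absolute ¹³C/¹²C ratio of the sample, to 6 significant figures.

R_sample = R_standard × (δ13C/1000 + 1)
R_sample = 0.011237 × (-34.28/1000 + 1) = 0.011237 × 0.965720
R_sample = 0.0108518

0.0108518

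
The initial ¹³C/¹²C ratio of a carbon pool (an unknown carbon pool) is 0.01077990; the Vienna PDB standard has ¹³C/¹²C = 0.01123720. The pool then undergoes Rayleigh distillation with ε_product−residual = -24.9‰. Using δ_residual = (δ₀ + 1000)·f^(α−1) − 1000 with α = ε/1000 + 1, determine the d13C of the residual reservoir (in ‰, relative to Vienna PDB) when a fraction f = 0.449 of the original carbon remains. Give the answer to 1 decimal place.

-21.4‰

δ₀ = (0.01077990/0.01123720 − 1)×1000 = (0.959305 − 1)×1000 = -40.695‰
α − 1 = ε/1000 = -0.0249
f^(α−1) = 0.449^(-0.0249) = 1.020138
δ_res = (-40.695 + 1000) × 1.020138 − 1000 = 978.624 − 1000 = -21.38‰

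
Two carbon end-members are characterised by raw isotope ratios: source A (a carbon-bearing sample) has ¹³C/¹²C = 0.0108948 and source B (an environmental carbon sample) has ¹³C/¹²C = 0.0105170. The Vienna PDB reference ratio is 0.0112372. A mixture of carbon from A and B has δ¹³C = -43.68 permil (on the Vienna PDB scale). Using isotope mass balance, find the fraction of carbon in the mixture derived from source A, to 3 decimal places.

δ_A = (0.0108948/0.0112372 − 1)×1000 = (0.969530 − 1)×1000 = -30.470 permil
δ_B = (0.0105170/0.0112372 − 1)×1000 = (0.935909 − 1)×1000 = -64.091 permil
f_A = (δ_mix − δ_B)/(δ_A − δ_B) = (-43.68 − (-64.091))/(-30.470 − (-64.091))
f_A = 20.411 / 33.620 = 0.6071

0.607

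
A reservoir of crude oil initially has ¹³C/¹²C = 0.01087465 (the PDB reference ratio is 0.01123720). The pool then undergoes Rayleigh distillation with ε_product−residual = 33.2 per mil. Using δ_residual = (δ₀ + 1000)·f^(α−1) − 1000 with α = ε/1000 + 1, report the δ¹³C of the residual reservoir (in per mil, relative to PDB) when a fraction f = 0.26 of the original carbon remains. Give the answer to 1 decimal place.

δ₀ = (0.01087465/0.01123720 − 1)×1000 = (0.967737 − 1)×1000 = -32.263 per mil
α − 1 = ε/1000 = 0.0332
f^(α−1) = 0.26^(0.0332) = 0.956262
δ_res = (-32.263 + 1000) × 0.956262 − 1000 = 925.410 − 1000 = -74.59 per mil

-74.6 per mil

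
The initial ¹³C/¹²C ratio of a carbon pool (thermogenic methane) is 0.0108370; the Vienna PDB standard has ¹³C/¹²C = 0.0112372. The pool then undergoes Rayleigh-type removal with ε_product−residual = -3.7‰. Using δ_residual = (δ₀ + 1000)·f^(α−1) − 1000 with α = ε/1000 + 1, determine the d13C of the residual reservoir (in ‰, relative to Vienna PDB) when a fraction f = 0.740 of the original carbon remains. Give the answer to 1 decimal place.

δ₀ = (0.0108370/0.0112372 − 1)×1000 = (0.964386 − 1)×1000 = -35.614‰
α − 1 = ε/1000 = -0.0037
f^(α−1) = 0.740^(-0.0037) = 1.001115
δ_res = (-35.614 + 1000) × 1.001115 − 1000 = 965.461 − 1000 = -34.54‰

-34.5‰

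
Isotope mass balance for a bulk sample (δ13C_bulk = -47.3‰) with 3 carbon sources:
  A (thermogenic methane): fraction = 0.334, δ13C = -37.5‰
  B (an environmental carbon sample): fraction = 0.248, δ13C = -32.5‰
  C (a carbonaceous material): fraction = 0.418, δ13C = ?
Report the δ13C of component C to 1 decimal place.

-63.9‰

Isotope mass balance: δ_bulk = Σ fᵢ·δᵢ.
-47.3 = 0.334×(-37.5) + 0.248×(-32.5) + 0.418×δ_C
0.418·δ_C = -47.3 − (-20.585) = -26.715
δ_C = -26.715 / 0.418 = -63.91‰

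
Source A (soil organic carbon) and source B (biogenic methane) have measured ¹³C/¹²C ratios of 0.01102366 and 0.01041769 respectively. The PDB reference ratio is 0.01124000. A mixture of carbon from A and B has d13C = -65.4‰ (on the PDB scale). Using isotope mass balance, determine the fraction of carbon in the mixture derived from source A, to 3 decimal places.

δ_A = (0.01102366/0.01124000 − 1)×1000 = (0.980753 − 1)×1000 = -19.247‰
δ_B = (0.01041769/0.01124000 − 1)×1000 = (0.926841 − 1)×1000 = -73.159‰
f_A = (δ_mix − δ_B)/(δ_A − δ_B) = (-65.4 − (-73.159))/(-19.247 − (-73.159))
f_A = 7.759 / 53.912 = 0.1439

0.144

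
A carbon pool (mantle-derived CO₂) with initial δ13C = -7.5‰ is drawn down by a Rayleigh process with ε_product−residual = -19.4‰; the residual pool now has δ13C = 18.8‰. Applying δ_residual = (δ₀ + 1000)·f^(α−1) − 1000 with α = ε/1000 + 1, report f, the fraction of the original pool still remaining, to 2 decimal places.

0.26

α − 1 = ε/1000 = -0.0194
(δ_res + 1000)/(δ₀ + 1000) = (18.8 + 1000)/(-7.5 + 1000) = 1018.8/992.5 = 1.026499
f = 1.026499^(1/-0.0194) = exp(ln(1.026499)/-0.0194) = exp(0.02615/-0.0194)
f = exp(-1.3481) = 0.2597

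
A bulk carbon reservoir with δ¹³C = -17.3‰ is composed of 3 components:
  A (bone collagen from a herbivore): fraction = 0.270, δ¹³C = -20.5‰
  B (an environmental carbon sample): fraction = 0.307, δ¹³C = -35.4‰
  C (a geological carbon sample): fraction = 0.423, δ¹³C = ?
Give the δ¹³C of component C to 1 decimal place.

-2.1‰

Isotope mass balance: δ_bulk = Σ fᵢ·δᵢ.
-17.3 = 0.270×(-20.5) + 0.307×(-35.4) + 0.423×δ_C
0.423·δ_C = -17.3 − (-16.403) = -0.897
δ_C = -0.897 / 0.423 = -2.12‰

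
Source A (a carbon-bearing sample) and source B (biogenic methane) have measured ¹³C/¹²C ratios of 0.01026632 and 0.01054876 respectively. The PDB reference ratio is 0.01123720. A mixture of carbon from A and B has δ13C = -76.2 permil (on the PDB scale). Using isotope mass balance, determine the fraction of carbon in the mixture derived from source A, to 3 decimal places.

0.594

δ_A = (0.01026632/0.01123720 − 1)×1000 = (0.913601 − 1)×1000 = -86.399 permil
δ_B = (0.01054876/0.01123720 − 1)×1000 = (0.938736 − 1)×1000 = -61.264 permil
f_A = (δ_mix − δ_B)/(δ_A − δ_B) = (-76.2 − (-61.264))/(-86.399 − (-61.264))
f_A = -14.936 / -25.134 = 0.5942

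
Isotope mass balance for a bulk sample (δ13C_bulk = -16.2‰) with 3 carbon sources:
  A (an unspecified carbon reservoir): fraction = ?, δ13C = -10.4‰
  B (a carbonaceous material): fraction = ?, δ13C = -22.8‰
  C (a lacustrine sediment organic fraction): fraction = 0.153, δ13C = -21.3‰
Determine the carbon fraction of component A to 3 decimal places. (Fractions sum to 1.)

Let f_A and f_B be the unknown fractions; fractions sum to 1 so f_A + f_B = 0.847.
Mass balance: Σ fᵢ·δᵢ = δ_bulk ⇒ f_A·(-10.4) + f_B·(-22.8) = -16.2 − (-3.259) = -12.941
Substitute f_B = 0.847 − f_A:
f_A·(-10.4 − -22.8) = -12.941 − 0.847×(-22.8) = 6.370
f_A = 6.370 / 12.4 = 0.5137

0.514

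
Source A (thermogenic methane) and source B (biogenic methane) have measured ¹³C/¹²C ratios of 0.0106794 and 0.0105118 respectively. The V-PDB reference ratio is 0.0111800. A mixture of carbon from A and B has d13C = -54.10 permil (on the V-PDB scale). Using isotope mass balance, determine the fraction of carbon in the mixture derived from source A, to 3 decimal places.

δ_A = (0.0106794/0.0111800 − 1)×1000 = (0.955224 − 1)×1000 = -44.776 permil
δ_B = (0.0105118/0.0111800 − 1)×1000 = (0.940233 − 1)×1000 = -59.767 permil
f_A = (δ_mix − δ_B)/(δ_A − δ_B) = (-54.10 − (-59.767))/(-44.776 − (-59.767))
f_A = 5.667 / 14.991 = 0.3781

0.378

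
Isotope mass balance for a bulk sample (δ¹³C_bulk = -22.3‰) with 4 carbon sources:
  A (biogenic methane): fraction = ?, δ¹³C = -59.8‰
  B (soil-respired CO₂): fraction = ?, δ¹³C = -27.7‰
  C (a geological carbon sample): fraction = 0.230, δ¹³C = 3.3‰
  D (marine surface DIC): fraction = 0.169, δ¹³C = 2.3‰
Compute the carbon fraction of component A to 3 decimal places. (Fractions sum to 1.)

0.212

Let f_A and f_B be the unknown fractions; fractions sum to 1 so f_A + f_B = 0.601.
Mass balance: Σ fᵢ·δᵢ = δ_bulk ⇒ f_A·(-59.8) + f_B·(-27.7) = -22.3 − (1.148) = -23.448
Substitute f_B = 0.601 − f_A:
f_A·(-59.8 − -27.7) = -23.448 − 0.601×(-27.7) = -6.800
f_A = -6.800 / -32.1 = 0.2118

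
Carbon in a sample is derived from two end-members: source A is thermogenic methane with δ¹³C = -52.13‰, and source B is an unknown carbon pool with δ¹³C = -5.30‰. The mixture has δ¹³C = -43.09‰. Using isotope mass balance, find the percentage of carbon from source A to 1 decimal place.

δ_mix = f_A·δ_A + (1 − f_A)·δ_B  ⇒  f_A = (δ_mix − δ_B)/(δ_A − δ_B)
f_A = (-43.09 − (-5.30)) / (-52.13 − (-5.30))
f_A = -37.79 / -46.83 = 0.8070

80.7%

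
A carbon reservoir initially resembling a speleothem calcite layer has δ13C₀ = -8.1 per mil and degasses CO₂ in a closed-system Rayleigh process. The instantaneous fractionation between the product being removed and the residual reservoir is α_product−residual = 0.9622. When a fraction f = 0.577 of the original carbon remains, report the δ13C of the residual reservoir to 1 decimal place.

12.7 per mil

Rayleigh residual: δ_res = (δ₀ + 1000)·f^(α−1) − 1000
α − 1 = -0.03780
f^(α−1) = 0.577^(-0.03780) = 1.021004
δ_res = (-8.1 + 1000) × 1.021004 − 1000 = 1012.734 − 1000 = 12.73 per mil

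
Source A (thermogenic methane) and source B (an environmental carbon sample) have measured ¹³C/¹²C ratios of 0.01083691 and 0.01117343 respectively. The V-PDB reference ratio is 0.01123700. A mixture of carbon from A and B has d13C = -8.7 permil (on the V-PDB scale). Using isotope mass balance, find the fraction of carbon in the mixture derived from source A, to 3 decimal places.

0.102

δ_A = (0.01083691/0.01123700 − 1)×1000 = (0.964395 − 1)×1000 = -35.605 permil
δ_B = (0.01117343/0.01123700 − 1)×1000 = (0.994343 − 1)×1000 = -5.657 permil
f_A = (δ_mix − δ_B)/(δ_A − δ_B) = (-8.7 − (-5.657))/(-35.605 − (-5.657))
f_A = -3.043 / -29.947 = 0.1016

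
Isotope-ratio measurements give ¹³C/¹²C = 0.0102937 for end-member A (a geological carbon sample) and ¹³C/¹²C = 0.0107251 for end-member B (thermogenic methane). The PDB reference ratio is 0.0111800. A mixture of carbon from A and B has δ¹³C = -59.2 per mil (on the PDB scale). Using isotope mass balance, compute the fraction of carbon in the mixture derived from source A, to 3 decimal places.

0.480

δ_A = (0.0102937/0.0111800 − 1)×1000 = (0.920725 − 1)×1000 = -79.275 per mil
δ_B = (0.0107251/0.0111800 − 1)×1000 = (0.959311 − 1)×1000 = -40.689 per mil
f_A = (δ_mix − δ_B)/(δ_A − δ_B) = (-59.2 − (-40.689))/(-79.275 − (-40.689))
f_A = -18.511 / -38.587 = 0.4797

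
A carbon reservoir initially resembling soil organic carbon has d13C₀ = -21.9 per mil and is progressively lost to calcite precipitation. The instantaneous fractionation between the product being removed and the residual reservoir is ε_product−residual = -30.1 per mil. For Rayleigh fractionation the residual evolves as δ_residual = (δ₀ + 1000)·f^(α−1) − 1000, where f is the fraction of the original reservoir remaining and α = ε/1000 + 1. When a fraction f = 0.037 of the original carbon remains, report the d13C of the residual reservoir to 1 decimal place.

80.1 per mil

Rayleigh residual: δ_res = (δ₀ + 1000)·f^(α−1) − 1000
α = ε/1000 + 1 = 0.96990, so α − 1 = -0.03010
f^(α−1) = 0.037^(-0.03010) = 1.104326
δ_res = (-21.9 + 1000) × 1.104326 − 1000 = 1080.141 − 1000 = 80.14 per mil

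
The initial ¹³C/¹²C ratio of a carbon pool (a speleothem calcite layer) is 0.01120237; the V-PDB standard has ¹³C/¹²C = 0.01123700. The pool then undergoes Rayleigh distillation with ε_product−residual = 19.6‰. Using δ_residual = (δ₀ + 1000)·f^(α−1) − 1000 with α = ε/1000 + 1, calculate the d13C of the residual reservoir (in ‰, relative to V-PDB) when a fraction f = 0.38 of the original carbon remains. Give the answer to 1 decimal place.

-21.8‰

δ₀ = (0.01120237/0.01123700 − 1)×1000 = (0.996918 − 1)×1000 = -3.082‰
α − 1 = ε/1000 = 0.0196
f^(α−1) = 0.38^(0.0196) = 0.981214
δ_res = (-3.082 + 1000) × 0.981214 − 1000 = 978.190 − 1000 = -21.81‰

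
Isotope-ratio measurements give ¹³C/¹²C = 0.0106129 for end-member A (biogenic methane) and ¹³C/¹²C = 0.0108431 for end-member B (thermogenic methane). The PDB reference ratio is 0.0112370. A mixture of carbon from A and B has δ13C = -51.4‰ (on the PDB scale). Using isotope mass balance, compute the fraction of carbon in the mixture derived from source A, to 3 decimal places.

δ_A = (0.0106129/0.0112370 − 1)×1000 = (0.944460 − 1)×1000 = -55.540‰
δ_B = (0.0108431/0.0112370 − 1)×1000 = (0.964946 − 1)×1000 = -35.054‰
f_A = (δ_mix − δ_B)/(δ_A − δ_B) = (-51.4 − (-35.054))/(-55.540 − (-35.054))
f_A = -16.346 / -20.486 = 0.7979

0.798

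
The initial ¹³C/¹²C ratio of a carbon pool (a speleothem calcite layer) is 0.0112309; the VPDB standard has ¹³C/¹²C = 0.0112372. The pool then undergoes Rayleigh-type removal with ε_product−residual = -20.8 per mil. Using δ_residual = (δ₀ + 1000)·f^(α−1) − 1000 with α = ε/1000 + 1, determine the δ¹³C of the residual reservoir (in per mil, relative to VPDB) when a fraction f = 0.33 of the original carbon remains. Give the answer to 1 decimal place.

δ₀ = (0.0112309/0.0112372 − 1)×1000 = (0.999439 − 1)×1000 = -0.561 per mil
α − 1 = ε/1000 = -0.0208
f^(α−1) = 0.33^(-0.0208) = 1.023328
δ_res = (-0.561 + 1000) × 1.023328 − 1000 = 1022.754 − 1000 = 22.75 per mil

22.8 per mil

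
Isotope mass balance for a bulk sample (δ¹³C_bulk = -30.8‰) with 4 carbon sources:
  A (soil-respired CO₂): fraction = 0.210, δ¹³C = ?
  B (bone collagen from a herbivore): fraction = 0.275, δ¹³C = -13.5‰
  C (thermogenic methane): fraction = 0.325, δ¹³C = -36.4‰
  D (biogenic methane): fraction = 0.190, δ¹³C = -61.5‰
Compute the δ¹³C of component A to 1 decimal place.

-17.0‰

Isotope mass balance: δ_bulk = Σ fᵢ·δᵢ.
-30.8 = 0.210×δ_A + 0.275×(-13.5) + 0.325×(-36.4) + 0.190×(-61.5)
0.210·δ_A = -30.8 − (-27.227) = -3.573
δ_A = -3.573 / 0.210 = -17.01‰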